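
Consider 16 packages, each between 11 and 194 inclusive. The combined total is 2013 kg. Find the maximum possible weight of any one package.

To make one package as large as possible, make the other 15 as small as possible.
The other 15 contribute at least 15 × 11 = 165, leaving at most 2013 − 165 = 1848.
But each package is capped at 194, so the maximum is 194.
Achievable: one at 194 and the other 15 totalling 1819, which fits since 15 × 11 ≤ 1819 ≤ 15 × 194.

194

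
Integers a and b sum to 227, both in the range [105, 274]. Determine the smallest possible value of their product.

12810

ab = a(227 − a) is concave in a, so over [105, 122] it is minimized at an endpoint.
At the endpoint a = 105, b = 227 − 105 = 122, so ab = 105 × 122 = 12810.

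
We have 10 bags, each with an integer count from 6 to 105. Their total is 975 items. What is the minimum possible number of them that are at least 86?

7

Each value short of 86 is at most 85, costing at least 105 − 85 = 20 against the maximum total of 1050.
We can afford to lose at most 1050 − 975 = 75, so at most ⌊75/20⌋ = 3 fall short, and at least 7 are ≥ 86.
Exactly 7 works: 7 values at 105 and 3 at 85 total 990; lower one of the high values by 15 (still ≥ 86) to hit 975.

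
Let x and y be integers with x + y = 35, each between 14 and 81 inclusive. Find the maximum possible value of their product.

xy = x(35 − x) is maximized when x is as near 35/2 as the bounds allow.
Taking x = 17 and y = 18 (both in [14, 81]) gives xy = 306.

306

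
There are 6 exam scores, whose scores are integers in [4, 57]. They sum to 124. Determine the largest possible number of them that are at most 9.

4

Each value at 9 or below falls at least 57 − 9 = 48 short of the ceiling 57.
The ceiling total is 6 × 57 = 342, and we need 124, so at most ⌊(342 − 124)/48⌋ = 4 can be that low.
k = 4 is achieved by 4 values at 9 and 2 at 57, total 150; lower one of the 57's by 26 (still > 9) to reach 124.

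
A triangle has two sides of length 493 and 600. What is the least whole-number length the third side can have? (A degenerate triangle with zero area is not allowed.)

The third side must exceed |493 − 600| = 107.
The smallest integer above 107 is 108.

108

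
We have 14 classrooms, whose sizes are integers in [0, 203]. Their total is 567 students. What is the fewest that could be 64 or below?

6

Let j be the number exceeding 64. Then the total is ≥ 65·j + 0·(14 − j) = 0 + 65j.
So 65j ≤ 567 and j ≤ 8; hence at least 14 − 8 = 6 are ≤ 64.
Exactly 6 works: 6 values at 0 and 8 at 65 total 520; raise one of the low values by 47 (still ≤ 64) to hit 567.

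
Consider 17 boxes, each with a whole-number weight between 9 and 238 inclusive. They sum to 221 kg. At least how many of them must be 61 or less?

16

If only k of them are at most 61, the other 17 − k are at least 62, so the total is at least (17 − k)·62 + k·9.
This is ≤ 221, so (17 − k)·62 + 9k ≤ 221, which gives k ≥ 16.
Exactly 16 works: 16 values at 9 and 1 at 62 total 206; raise one of the low values by 15 (still ≤ 61) to hit 221.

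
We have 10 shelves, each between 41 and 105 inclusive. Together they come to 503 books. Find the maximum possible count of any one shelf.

Maximizing one value means minimizing the remaining 9.
The other 9 contribute at least 9 × 41 = 369, leaving at most 503 − 369 = 134.
But each shelf is capped at 105, so the maximum is 105.
Achievable: one at 105 and the other 9 totalling 398, which fits since 9 × 41 ≤ 398 ≤ 9 × 105.

105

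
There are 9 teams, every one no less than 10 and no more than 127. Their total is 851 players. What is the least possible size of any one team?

Minimizing one value means maximizing the remaining 8.
The other 8 can take up 8 × 127 = 1016 ≥ 851 − 10, so one team can sit at its floor of 10.
Achievable: one at 10 and the other 8 totalling 841, which fits since 8 × 10 ≤ 841 ≤ 8 × 127.

10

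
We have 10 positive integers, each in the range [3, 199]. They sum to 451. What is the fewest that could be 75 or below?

Each value above 75 is at least 76, contributing at least 76 − 3 = 73 above the floor 3.
The sum exceeds the floor total 30 by 421, so at most ⌊421/73⌋ = 5 exceed 75, and at least 5 are ≤ 75.
Exactly 5 works: 5 values at 3 and 5 at 76 total 395; raise one of the low values by 56 (still ≤ 75) to hit 451.

5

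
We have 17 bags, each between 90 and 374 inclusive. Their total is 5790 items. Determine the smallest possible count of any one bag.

90

Minimizing one value means maximizing the remaining 16.
The other 16 can take up 16 × 374 = 5984 ≥ 5790 − 90, so one bag can sit at its floor of 90.
Achievable: one at 90 and the other 16 totalling 5700, which fits since 16 × 90 ≤ 5700 ≤ 16 × 374.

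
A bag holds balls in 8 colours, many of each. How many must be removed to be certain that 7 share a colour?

49

In the worst case you draw 6 of each of the 8 colours: 8 × 6 = 48.
One more forces 7 of some colour, so 48 + 1 = 49.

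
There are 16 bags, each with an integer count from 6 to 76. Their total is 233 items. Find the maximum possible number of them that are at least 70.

If k of the values are ≥ 70, the total is ≥ 70k + 6(16 − k).
Setting 70k + 6(16 − k) ≤ 233 gives 64k ≤ 137, so k ≤ 2.
k = 2 is achieved by 2 values at 70 and 14 at 6, total 224; add 9 to one value (staying below 70) to reach 233.

2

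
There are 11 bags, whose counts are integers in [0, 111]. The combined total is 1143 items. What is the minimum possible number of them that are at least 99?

Each value short of 99 is at most 98, costing at least 111 − 98 = 13 against the maximum total of 1221.
We can afford to lose at most 1221 − 1143 = 78, so at most ⌊78/13⌋ = 6 fall short, and at least 5 are ≥ 99.
Exactly 5 works: 5 values at 111 and 6 at 98 total 1143.

5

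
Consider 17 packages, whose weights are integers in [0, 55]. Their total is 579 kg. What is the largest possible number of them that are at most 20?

10

Suppose k of them are at most 20. Those contribute at most 20 each and the rest at most 55 each.
So the total is at most 20k + 55(17 − k) = 935 − 35k. This must still be ≥ 579, so k ≤ 10.
k = 10 is achieved by 10 values at 20 and 7 at 55, total 585; lower one of the 55's by 6 (still > 20) to reach 579.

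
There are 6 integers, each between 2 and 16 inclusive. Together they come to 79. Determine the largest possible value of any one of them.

16

To make one integer as large as possible, make the other 5 as small as possible.
The other 5 contribute at least 5 × 2 = 10, leaving at most 79 − 10 = 69.
But each integer is capped at 16, so the maximum is 16.
Achievable: one at 16 and the other 5 totalling 63, which fits since 5 × 2 ≤ 63 ≤ 5 × 16.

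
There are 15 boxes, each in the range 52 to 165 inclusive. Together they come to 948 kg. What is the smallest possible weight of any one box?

52

Minimizing one value means maximizing the remaining 14.
The other 14 can take up 14 × 165 = 2310 ≥ 948 − 52, so one box can sit at its floor of 52.
Achievable: one at 52 and the other 14 totalling 896, which fits since 14 × 52 ≤ 896 ≤ 14 × 165.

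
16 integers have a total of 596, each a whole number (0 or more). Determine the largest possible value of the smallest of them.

37

The average is 596/16 < 38, so some value is ≤ 37.
Equality holds with 12 values of 37 and 4 values of 38.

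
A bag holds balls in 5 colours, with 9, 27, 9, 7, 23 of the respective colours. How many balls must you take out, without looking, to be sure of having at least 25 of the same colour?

73

In the worst case you take as many as possible of each colour without reaching 25: 9 + 24 + 9 + 7 + 23 = 72.
The next one must give 25 of some colour, so 72 + 1 = 73.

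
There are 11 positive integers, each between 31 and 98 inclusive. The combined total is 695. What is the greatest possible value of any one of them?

To make one integer as large as possible, make the other 10 as small as possible.
The other 10 contribute at least 10 × 31 = 310, leaving at most 695 − 310 = 385.
But each integer is capped at 98, so the maximum is 98.
Achievable: one at 98 and the other 10 totalling 597, which fits since 10 × 31 ≤ 597 ≤ 10 × 98.

98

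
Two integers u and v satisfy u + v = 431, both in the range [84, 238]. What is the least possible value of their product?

45934

Since u + v is fixed, pushing one of them to its bound minimizes the product.
At the endpoint u = 193, v = 431 − 193 = 238, so uv = 193 × 238 = 45934.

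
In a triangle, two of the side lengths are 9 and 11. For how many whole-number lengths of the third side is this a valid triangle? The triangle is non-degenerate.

17

The triangle inequality gives |9 − 11| < c < 9 + 11, i.e. 2 < c < 20.
So c can be any integer from 3 to 19: 17 values.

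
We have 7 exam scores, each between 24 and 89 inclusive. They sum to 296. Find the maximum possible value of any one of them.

89

Maximizing one value means minimizing the remaining 6.
The other 6 contribute at least 6 × 24 = 144, leaving at most 296 − 144 = 152.
But each score is capped at 89, so the maximum is 89.
Achievable: one at 89 and the other 6 totalling 207, which fits since 6 × 24 ≤ 207 ≤ 6 × 89.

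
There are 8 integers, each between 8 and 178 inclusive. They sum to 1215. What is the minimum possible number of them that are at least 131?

4

Each value short of 131 is at most 130, costing at least 178 − 130 = 48 against the maximum total of 1424.
We can afford to lose at most 1424 − 1215 = 209, so at most ⌊209/48⌋ = 4 fall short, and at least 4 are ≥ 131.
Exactly 4 works: 4 values at 178 and 4 at 130 total 1232; lower one of the high values by 17 (still ≥ 131) to hit 1215.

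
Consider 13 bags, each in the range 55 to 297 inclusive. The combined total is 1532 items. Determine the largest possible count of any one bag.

297

Maximizing one value means minimizing the remaining 12.
The other 12 contribute at least 12 × 55 = 660, leaving at most 1532 − 660 = 872.
But each bag is capped at 297, so the maximum is 297.
Achievable: one at 297 and the other 12 totalling 1235, which fits since 12 × 55 ≤ 1235 ≤ 12 × 297.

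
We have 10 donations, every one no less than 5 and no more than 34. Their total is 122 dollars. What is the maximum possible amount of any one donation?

To make one donation as large as possible, make the other 9 as small as possible.
The other 9 contribute at least 9 × 5 = 45, leaving at most 122 − 45 = 77.
But each donation is capped at 34, so the maximum is 34.
Achievable: one at 34 and the other 9 totalling 88, which fits since 9 × 5 ≤ 88 ≤ 9 × 34.

34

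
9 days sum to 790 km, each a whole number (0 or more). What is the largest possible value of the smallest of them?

87

If every one of the 9 were at least 88, the total would be at least 9 × 88 = 792 > 790.
Taking 2 copies of 87 and 7 copies of 88 gives exactly 790, so 87 is attained.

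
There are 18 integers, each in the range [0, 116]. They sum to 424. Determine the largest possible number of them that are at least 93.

Suppose k of them are at least 93. Those contribute at least 93 each and the other 18 − k at least 0 each.
So the total is at least 93k + 0(18 − k) = 0 + 93k. This must be ≤ 424, giving k ≤ 4.
k = 4 is achieved by 4 values at 93 and 14 at 0, total 372; add 52 to one value (staying below 93) to reach 424.

4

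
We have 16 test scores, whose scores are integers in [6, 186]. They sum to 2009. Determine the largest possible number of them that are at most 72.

Each value at 72 or below falls at least 186 − 72 = 114 short of the ceiling 186.
The ceiling total is 16 × 186 = 2976, and we need 2009, so at most ⌊(2976 − 2009)/114⌋ = 8 can be that low.
k = 8 is achieved by 8 values at 72 and 8 at 186, total 2064; lower one of the 186's by 55 (still > 72) to reach 2009.

8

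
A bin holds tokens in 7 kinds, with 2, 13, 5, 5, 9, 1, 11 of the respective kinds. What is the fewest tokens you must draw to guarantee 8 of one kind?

In the worst case you take as many as possible of each kind without reaching 8: 2 + 7 + 5 + 5 + 7 + 1 + 7 = 34.
The next one must give 8 of some kind, so 34 + 1 = 35.

35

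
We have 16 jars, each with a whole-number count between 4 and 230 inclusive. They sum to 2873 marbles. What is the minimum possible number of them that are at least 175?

2

Each value short of 175 is at most 174, costing at least 230 − 174 = 56 against the maximum total of 3680.
We can afford to lose at most 3680 − 2873 = 807, so at most ⌊807/56⌋ = 14 fall short, and at least 2 are ≥ 175.
Exactly 2 works: 2 values at 230 and 14 at 174 total 2896; lower one of the high values by 23 (still ≥ 175) to hit 2873.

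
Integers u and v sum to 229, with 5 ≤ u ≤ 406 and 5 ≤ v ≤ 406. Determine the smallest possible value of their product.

For a fixed sum, uv is smallest when u and v are as far apart as possible.
The extreme feasible split is u = 5, v = 224, giving uv = 1120.

1120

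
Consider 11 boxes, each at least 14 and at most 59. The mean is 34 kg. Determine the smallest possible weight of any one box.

14

To make one box as small as possible, make the other 10 as large as possible.
The total is 11 × 34 = 374.
The other 10 can take up 10 × 59 = 590 ≥ 374 − 14, so one box can sit at its floor of 14.
Achievable: one at 14 and the other 10 totalling 360, which fits since 10 × 14 ≤ 360 ≤ 10 × 59.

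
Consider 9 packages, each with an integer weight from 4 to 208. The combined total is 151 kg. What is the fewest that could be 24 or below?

Each value above 24 is at least 25, contributing at least 25 − 4 = 21 above the floor 4.
The sum exceeds the floor total 36 by 115, so at most ⌊115/21⌋ = 5 exceed 24, and at least 4 are ≤ 24.
Exactly 4 works: 4 values at 4 and 5 at 25 total 141; raise one of the low values by 10 (still ≤ 24) to hit 151.

4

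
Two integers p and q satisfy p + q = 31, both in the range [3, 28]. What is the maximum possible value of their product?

pq = p(31 − p) is maximized when p is as near 31/2 as the bounds allow.
Taking p = 15 and q = 16 (both in [3, 28]) gives pq = 240.

240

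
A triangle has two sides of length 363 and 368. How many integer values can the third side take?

725

The triangle inequality gives |363 − 368| < c < 363 + 368, i.e. 5 < c < 731.
So c can be any integer from 6 to 730: 725 values.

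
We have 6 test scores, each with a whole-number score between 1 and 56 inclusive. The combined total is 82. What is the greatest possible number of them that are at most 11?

5

Suppose k of them are at most 11. Those contribute at most 11 each and the rest at most 56 each.
So the total is at most 11k + 56(6 − k) = 336 − 45k. This must still be ≥ 82, so k ≤ 5.
k = 5 is achieved by 5 values at 11 and 1 at 56, total 111; lower one of the 56's by 29 (still > 11) to reach 82.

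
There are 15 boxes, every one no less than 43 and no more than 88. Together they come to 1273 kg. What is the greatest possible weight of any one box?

88

To make one box as large as possible, make the other 14 as small as possible.
The other 14 contribute at least 14 × 43 = 602, leaving at most 1273 − 602 = 671.
But each box is capped at 88, so the maximum is 88.
Achievable: one at 88 and the other 14 totalling 1185, which fits since 14 × 43 ≤ 1185 ≤ 14 × 88.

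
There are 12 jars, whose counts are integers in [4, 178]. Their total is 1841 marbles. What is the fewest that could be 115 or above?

If only k of them are at least 115, the other 12 − k are at most 114, so the total is at most k·178 + (12 − k)·114.
This must reach 1841, so k·178 + (12 − k)·114 ≥ 1841, giving k ≥ 8.
Exactly 8 works: 8 values at 178 and 4 at 114 total 1880; lower one of the high values by 39 (still ≥ 115) to hit 1841.

8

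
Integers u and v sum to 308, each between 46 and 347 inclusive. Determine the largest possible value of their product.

23716

For a fixed sum, the product uv is largest when u and v are as close as possible.
Taking u = 154 and v = 154 (both in [46, 347]) gives uv = 23716.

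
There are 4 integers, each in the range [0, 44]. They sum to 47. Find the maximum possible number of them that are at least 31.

If k of the values are ≥ 31, the total is ≥ 31k + 0(4 − k).
Setting 31k + 0(4 − k) ≤ 47 gives 31k ≤ 47, so k ≤ 1.
k = 1 is achieved by 1 value at 31 and 3 at 0, total 31; add 16 to one value (staying below 31) to reach 47.

1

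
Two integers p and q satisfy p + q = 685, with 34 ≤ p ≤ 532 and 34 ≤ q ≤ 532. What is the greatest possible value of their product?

117306

For a fixed sum, the product pq is largest when p and q are as close as possible.
Taking p = 342 and q = 343 (both in [34, 532]) gives pq = 117306.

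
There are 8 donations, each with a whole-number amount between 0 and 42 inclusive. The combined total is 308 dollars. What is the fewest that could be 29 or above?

6

Suppose at most 8 − j of them reach 29; then j values are ≤ 28 and the rest ≤ 42.
The total is then ≤ 28·j + 42·(8 − j) = 336 − 14j. For this to be ≥ 308 we need j ≤ 2, so at least 8 − 2 = 6 must reach 29.
Exactly 6 works: 6 values at 42 and 2 at 28 total 308.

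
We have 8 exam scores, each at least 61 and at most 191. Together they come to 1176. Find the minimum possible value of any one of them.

To make one score as small as possible, make the other 7 as large as possible.
The other 7 can take up 7 × 191 = 1337 ≥ 1176 − 61, so one score can sit at its floor of 61.
Achievable: one at 61 and the other 7 totalling 1115, which fits since 7 × 61 ≤ 1115 ≤ 7 × 191.

61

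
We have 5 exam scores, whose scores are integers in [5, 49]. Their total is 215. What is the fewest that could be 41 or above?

2

Suppose at most 5 − j of them reach 41; then j values are ≤ 40 and the rest ≤ 49.
The total is then ≤ 40·j + 49·(5 − j) = 245 − 9j. For this to be ≥ 215 we need j ≤ 3, so at least 5 − 3 = 2 must reach 41.
Exactly 2 works: 2 values at 49 and 3 at 40 total 218; lower one of the high values by 3 (still ≥ 41) to hit 215.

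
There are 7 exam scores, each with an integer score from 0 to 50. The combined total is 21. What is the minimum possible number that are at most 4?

3

If only k of them are at most 4, the other 7 − k are at least 5, so the total is at least (7 − k)·5 + k·0.
This is ≤ 21, so (7 − k)·5 + 0k ≤ 21, which gives k ≥ 3.
Exactly 3 works: 3 values at 0 and 4 at 5 total 20; raise one of the low values by 1 (still ≤ 4) to hit 21.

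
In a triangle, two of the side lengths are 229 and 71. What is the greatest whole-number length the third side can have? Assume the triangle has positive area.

The third side must be less than 229 + 71 = 300.
The largest integer below 300 is 299.

299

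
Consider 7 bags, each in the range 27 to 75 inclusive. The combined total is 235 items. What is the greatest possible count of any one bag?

73

Maximizing one value means minimizing the remaining 6.
The other 6 contribute at least 6 × 27 = 162, leaving at most 235 − 162 = 73.
Since 73 ≤ 75, this is achievable: one at 73 and 6 at 27.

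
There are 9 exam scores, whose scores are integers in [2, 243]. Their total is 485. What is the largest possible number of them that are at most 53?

8

Suppose k of them are at most 53. Those contribute at most 53 each and the rest at most 243 each.
So the total is at most 53k + 243(9 − k) = 2187 − 190k. This must still be ≥ 485, so k ≤ 8.
k = 8 is achieved by 8 values at 53 and 1 at 243, total 667; lower one of the 243's by 182 (still > 53) to reach 485.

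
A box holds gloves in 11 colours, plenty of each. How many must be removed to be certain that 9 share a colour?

89

In the worst case you draw 8 of each of the 11 colours: 11 × 8 = 88.
One more forces 9 of some colour, so 88 + 1 = 89.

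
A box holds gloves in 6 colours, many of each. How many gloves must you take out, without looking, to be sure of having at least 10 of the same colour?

In the worst case you draw 9 of each of the 6 colours: 6 × 9 = 54.
One more forces 10 of some colour, so 54 + 1 = 55.

55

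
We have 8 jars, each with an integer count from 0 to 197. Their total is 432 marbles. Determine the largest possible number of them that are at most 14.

Each value at 14 or below falls at least 197 − 14 = 183 short of the ceiling 197.
The ceiling total is 8 × 197 = 1576, and we need 432, so at most ⌊(1576 − 432)/183⌋ = 6 can be that low.
k = 6 is achieved by 6 values at 14 and 2 at 197, total 478; lower one of the 197's by 46 (still > 14) to reach 432.

6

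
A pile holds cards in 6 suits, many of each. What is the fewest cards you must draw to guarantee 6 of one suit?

31

In the worst case you draw 5 of each of the 6 suits: 6 × 5 = 30.
One more forces 6 of some suit, so 30 + 1 = 31.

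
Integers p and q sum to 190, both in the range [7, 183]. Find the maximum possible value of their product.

With p + q fixed, pq peaks when the two are closest together.
Taking p = 95 and q = 95 (both in [7, 183]) gives pq = 9025.

9025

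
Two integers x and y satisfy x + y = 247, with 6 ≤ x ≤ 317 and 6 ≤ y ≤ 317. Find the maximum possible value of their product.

15252

With x + y fixed, xy peaks when the two are closest together.
Taking x = 123 and y = 124 (both in [6, 317]) gives xy = 15252.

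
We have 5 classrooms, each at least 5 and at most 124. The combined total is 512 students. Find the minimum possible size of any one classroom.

16

Minimizing one value means maximizing the remaining 4.
The other 4 contribute at most 4 × 124 = 496, leaving at least 512 − 496 = 16.
Since 16 ≥ 5, this is achievable: one at 16 and 4 at 124.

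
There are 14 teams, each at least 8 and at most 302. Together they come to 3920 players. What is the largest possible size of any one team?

To make one team as large as possible, make the other 13 as small as possible.
The other 13 contribute at least 13 × 8 = 104, leaving at most 3920 − 104 = 3816.
But each team is capped at 302, so the maximum is 302.
Achievable: one at 302 and the other 13 totalling 3618, which fits since 13 × 8 ≤ 3618 ≤ 13 × 302.

302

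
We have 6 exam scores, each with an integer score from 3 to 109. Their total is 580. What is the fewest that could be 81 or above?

Each value short of 81 is at most 80, costing at least 109 − 80 = 29 against the maximum total of 654.
We can afford to lose at most 654 − 580 = 74, so at most ⌊74/29⌋ = 2 fall short, and at least 4 are ≥ 81.
Exactly 4 works: 4 values at 109 and 2 at 80 total 596; lower one of the high values by 16 (still ≥ 81) to hit 580.

4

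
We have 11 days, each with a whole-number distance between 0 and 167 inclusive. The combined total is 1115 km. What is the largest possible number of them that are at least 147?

7

If k of the values are ≥ 147, the total is ≥ 147k + 0(11 − k).
Setting 147k + 0(11 − k) ≤ 1115 gives 147k ≤ 1115, so k ≤ 7.
k = 7 is achieved by 7 values at 147 and 4 at 0, total 1029; add 86 to one value (staying below 147) to reach 1115.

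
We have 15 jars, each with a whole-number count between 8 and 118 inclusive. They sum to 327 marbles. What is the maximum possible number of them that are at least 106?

With k values at 106 or above and the rest at least 8, the sum is at least 120 + 98k.
Since the sum is 327, we need 98k ≤ 207, i.e. k ≤ 2.
k = 2 is achieved by 2 values at 106 and 13 at 8, total 316; add 11 to one value (staying below 106) to reach 327.

2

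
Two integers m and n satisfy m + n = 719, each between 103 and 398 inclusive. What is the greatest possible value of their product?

For a fixed sum, the product mn is largest when m and n are as close as possible.
Taking m = 359 and n = 360 (both in [103, 398]) gives mn = 129240.

129240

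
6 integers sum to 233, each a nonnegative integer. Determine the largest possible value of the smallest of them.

38

If every one of the 6 were at least 39, the total would be at least 6 × 39 = 234 > 233.
Taking 1 copy of 38 and 5 copies of 39 gives exactly 233, so 38 is attained.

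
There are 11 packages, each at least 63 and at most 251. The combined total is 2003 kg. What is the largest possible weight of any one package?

251

To make one package as large as possible, make the other 10 as small as possible.
The other 10 contribute at least 10 × 63 = 630, leaving at most 2003 − 630 = 1373.
But each package is capped at 251, so the maximum is 251.
Achievable: one at 251 and the other 10 totalling 1752, which fits since 10 × 63 ≤ 1752 ≤ 10 × 251.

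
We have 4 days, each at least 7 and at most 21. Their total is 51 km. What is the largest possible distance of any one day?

21

Maximizing one value means minimizing the remaining 3.
The other 3 contribute at least 3 × 7 = 21, leaving at most 51 − 21 = 30.
But each day is capped at 21, so the maximum is 21.
Achievable: one at 21 and the other 3 totalling 30, which fits since 3 × 7 ≤ 30 ≤ 3 × 21.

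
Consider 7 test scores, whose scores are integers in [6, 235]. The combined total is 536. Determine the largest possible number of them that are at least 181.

With k values at 181 or above and the rest at least 6, the sum is at least 42 + 175k.
Since the sum is 536, we need 175k ≤ 494, i.e. k ≤ 2.
k = 2 is achieved by 2 values at 181 and 5 at 6, total 392; add 144 to one value (staying below 181) to reach 536.

2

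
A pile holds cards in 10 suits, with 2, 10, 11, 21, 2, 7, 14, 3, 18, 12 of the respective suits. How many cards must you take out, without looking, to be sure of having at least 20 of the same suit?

99

In the worst case you take as many as possible of each suit without reaching 20: 2 + 10 + 11 + 19 + 2 + 7 + 14 + 3 + 18 + 12 = 98.
The next one must give 20 of some suit, so 98 + 1 = 99.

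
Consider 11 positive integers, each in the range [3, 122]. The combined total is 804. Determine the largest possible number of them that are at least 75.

10

If k of the values are ≥ 75, the total is ≥ 75k + 3(11 − k).
Setting 75k + 3(11 − k) ≤ 804 gives 72k ≤ 771, so k ≤ 10.
k = 10 is achieved by 10 values at 75 and 1 at 3, total 753; add 51 to one value (staying below 75) to reach 804.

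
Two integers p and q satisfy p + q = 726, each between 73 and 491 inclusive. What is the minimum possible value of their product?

115385

For a fixed sum, pq is smallest when p and q are as far apart as possible.
The extreme feasible split is p = 235, q = 491, giving pq = 115385.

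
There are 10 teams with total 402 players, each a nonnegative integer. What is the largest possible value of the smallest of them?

The 10 values sum to 402, so their minimum is at most ⌊402/10⌋ = 40.
Taking 8 copies of 40 and 2 copies of 41 gives exactly 402, so 40 is attained.

40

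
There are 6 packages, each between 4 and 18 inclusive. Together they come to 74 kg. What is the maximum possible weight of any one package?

Maximizing one value means minimizing the remaining 5.
The other 5 contribute at least 5 × 4 = 20, leaving at most 74 − 20 = 54.
But each package is capped at 18, so the maximum is 18.
Achievable: one at 18 and the other 5 totalling 56, which fits since 5 × 4 ≤ 56 ≤ 5 × 18.

18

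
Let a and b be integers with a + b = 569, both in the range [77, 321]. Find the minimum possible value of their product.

79608

For a fixed sum, ab is smallest when a and b are as far apart as possible.
At the endpoint a = 248, b = 569 − 248 = 321, so ab = 248 × 321 = 79608.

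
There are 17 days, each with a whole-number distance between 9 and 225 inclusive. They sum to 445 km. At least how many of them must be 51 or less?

11

Each value above 51 is at least 52, contributing at least 52 − 9 = 43 above the floor 9.
The sum exceeds the floor total 153 by 292, so at most ⌊292/43⌋ = 6 exceed 51, and at least 11 are ≤ 51.
Exactly 11 works: 11 values at 9 and 6 at 52 total 411; raise one of the low values by 34 (still ≤ 51) to hit 445.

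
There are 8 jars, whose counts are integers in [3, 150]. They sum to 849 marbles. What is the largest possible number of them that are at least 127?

Suppose k of them are at least 127. Those contribute at least 127 each and the other 8 − k at least 3 each.
So the total is at least 127k + 3(8 − k) = 24 + 124k. This must be ≤ 849, giving k ≤ 6.
k = 6 is achieved by 6 values at 127 and 2 at 3, total 768; add 81 to one value (staying below 127) to reach 849.

6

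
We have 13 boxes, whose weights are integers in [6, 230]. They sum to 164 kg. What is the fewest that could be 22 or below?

Each value above 22 is at least 23, contributing at least 23 − 6 = 17 above the floor 6.
The sum exceeds the floor total 78 by 86, so at most ⌊86/17⌋ = 5 exceed 22, and at least 8 are ≤ 22.
Exactly 8 works: 8 values at 6 and 5 at 23 total 163; raise one of the low values by 1 (still ≤ 22) to hit 164.

8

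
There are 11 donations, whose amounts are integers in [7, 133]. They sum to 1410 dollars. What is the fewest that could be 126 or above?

5

Each value short of 126 is at most 125, costing at least 133 − 125 = 8 against the maximum total of 1463.
We can afford to lose at most 1463 − 1410 = 53, so at most ⌊53/8⌋ = 6 fall short, and at least 5 are ≥ 126.
Exactly 5 works: 5 values at 133 and 6 at 125 total 1415; lower one of the high values by 5 (still ≥ 126) to hit 1410.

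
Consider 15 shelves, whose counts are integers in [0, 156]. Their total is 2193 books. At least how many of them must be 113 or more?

12

If only k of them are at least 113, the other 15 − k are at most 112, so the total is at most k·156 + (15 − k)·112.
This must reach 2193, so k·156 + (15 − k)·112 ≥ 2193, giving k ≥ 12.
Exactly 12 works: 12 values at 156 and 3 at 112 total 2208; lower one of the high values by 15 (still ≥ 113) to hit 2193.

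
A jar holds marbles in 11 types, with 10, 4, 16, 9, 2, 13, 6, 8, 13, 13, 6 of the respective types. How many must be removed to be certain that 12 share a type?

In the worst case you take as many as possible of each type without reaching 12: 10 + 4 + 11 + 9 + 2 + 11 + 6 + 8 + 11 + 11 + 6 = 89.
The next one must give 12 of some type, so 89 + 1 = 90.

90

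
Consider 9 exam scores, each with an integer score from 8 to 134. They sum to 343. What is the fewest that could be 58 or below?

4

If only k of them are at most 58, the other 9 − k are at least 59, so the total is at least (9 − k)·59 + k·8.
This is ≤ 343, so (9 − k)·59 + 8k ≤ 343, which gives k ≥ 4.
Exactly 4 works: 4 values at 8 and 5 at 59 total 327; raise one of the low values by 16 (still ≤ 58) to hit 343.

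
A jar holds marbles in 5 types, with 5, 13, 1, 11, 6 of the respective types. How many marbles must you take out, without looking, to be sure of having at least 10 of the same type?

In the worst case you take as many as possible of each type without reaching 10: 5 + 9 + 1 + 9 + 6 = 30.
The next one must give 10 of some type, so 30 + 1 = 31.

31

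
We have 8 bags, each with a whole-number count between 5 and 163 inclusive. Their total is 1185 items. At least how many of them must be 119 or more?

6

Suppose at most 8 − j of them reach 119; then j values are ≤ 118 and the rest ≤ 163.
The total is then ≤ 118·j + 163·(8 − j) = 1304 − 45j. For this to be ≥ 1185 we need j ≤ 2, so at least 8 − 2 = 6 must reach 119.
Exactly 6 works: 6 values at 163 and 2 at 118 total 1214; lower one of the high values by 29 (still ≥ 119) to hit 1185.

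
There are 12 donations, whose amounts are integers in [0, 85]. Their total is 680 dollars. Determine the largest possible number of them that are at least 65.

If k of the values are ≥ 65, the total is ≥ 65k + 0(12 − k).
Setting 65k + 0(12 − k) ≤ 680 gives 65k ≤ 680, so k ≤ 10.
k = 10 is achieved by 10 values at 65 and 2 at 0, total 650; add 30 to one value (staying below 65) to reach 680.

10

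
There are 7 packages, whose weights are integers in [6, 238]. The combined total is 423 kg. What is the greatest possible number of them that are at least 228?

1

With k values at 228 or above and the rest at least 6, the sum is at least 42 + 222k.
Since the sum is 423, we need 222k ≤ 381, i.e. k ≤ 1.
k = 1 is achieved by 1 value at 228 and 6 at 6, total 264; add 159 to one value (staying below 228) to reach 423.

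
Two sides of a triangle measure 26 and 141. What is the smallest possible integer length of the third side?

The third side must exceed |26 − 141| = 115.
The smallest integer above 115 is 116.

116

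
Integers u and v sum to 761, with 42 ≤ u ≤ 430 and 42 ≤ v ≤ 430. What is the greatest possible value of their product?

144780

uv = u(761 − u) is maximized when u is as near 761/2 as the bounds allow.
Taking u = 380 and v = 381 (both in [42, 430]) gives uv = 144780.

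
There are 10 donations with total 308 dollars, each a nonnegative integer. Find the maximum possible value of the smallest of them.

The 10 values sum to 308, so their minimum is at most ⌊308/10⌋ = 30.
Achievable: 2 of them at 30 and 8 at 31 total 308.

30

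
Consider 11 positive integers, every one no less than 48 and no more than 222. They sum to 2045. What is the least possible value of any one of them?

48

To make one integer as small as possible, make the other 10 as large as possible.
The other 10 can take up 10 × 222 = 2220 ≥ 2045 − 48, so one integer can sit at its floor of 48.
Achievable: one at 48 and the other 10 totalling 1997, which fits since 10 × 48 ≤ 1997 ≤ 10 × 222.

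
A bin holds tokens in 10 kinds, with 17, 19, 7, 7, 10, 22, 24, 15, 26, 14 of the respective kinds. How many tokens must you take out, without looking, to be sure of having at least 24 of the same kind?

158

In the worst case you take as many as possible of each kind without reaching 24: 17 + 19 + 7 + 7 + 10 + 22 + 23 + 15 + 23 + 14 = 157.
The next one must give 24 of some kind, so 157 + 1 = 158.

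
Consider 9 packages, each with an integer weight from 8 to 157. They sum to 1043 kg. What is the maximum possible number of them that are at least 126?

With k values at 126 or above and the rest at least 8, the sum is at least 72 + 118k.
Since the sum is 1043, we need 118k ≤ 971, i.e. k ≤ 8.
k = 8 is achieved by 8 values at 126 and 1 at 8, total 1016; add 27 to one value (staying below 126) to reach 1043.

8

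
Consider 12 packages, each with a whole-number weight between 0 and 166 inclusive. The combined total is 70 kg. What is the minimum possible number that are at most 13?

Let j be the number exceeding 13. Then the total is ≥ 14·j + 0·(12 − j) = 0 + 14j.
So 14j ≤ 70 and j ≤ 5; hence at least 12 − 5 = 7 are ≤ 13.
Exactly 7 works: 7 values at 0 and 5 at 14 total 70.

7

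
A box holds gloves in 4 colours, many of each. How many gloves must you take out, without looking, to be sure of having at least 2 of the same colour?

In the worst case you draw 1 of each of the 4 colours: 4 × 1 = 4.
One more forces 2 of some colour, so 4 + 1 = 5.

5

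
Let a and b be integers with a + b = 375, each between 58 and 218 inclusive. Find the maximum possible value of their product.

For a fixed sum, the product ab is largest when a and b are as close as possible.
Taking a = 187 and b = 188 (both in [58, 218]) gives ab = 35156.

35156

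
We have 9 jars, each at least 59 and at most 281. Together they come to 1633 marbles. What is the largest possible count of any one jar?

To make one jar as large as possible, make the other 8 as small as possible.
The other 8 contribute at least 8 × 59 = 472, leaving at most 1633 − 472 = 1161.
But each jar is capped at 281, so the maximum is 281.
Achievable: one at 281 and the other 8 totalling 1352, which fits since 8 × 59 ≤ 1352 ≤ 8 × 281.

281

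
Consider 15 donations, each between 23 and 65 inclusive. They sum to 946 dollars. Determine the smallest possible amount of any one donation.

To make one donation as small as possible, make the other 14 as large as possible.
The other 14 contribute at most 14 × 65 = 910, leaving at least 946 − 910 = 36.
Since 36 ≥ 23, this is achievable: one at 36 and 14 at 65.

36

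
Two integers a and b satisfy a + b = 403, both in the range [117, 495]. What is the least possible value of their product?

33462

For a fixed sum, ab is smallest when a and b are as far apart as possible.
The extreme feasible split is a = 117, b = 286, giving ab = 33462.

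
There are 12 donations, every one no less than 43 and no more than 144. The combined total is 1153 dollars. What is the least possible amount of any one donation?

43

Minimizing one value means maximizing the remaining 11.
The other 11 can take up 11 × 144 = 1584 ≥ 1153 − 43, so one donation can sit at its floor of 43.
Achievable: one at 43 and the other 11 totalling 1110, which fits since 11 × 43 ≤ 1110 ≤ 11 × 144.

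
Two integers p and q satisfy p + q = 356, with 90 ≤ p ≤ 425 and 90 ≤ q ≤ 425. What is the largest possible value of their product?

For a fixed sum, the product pq is largest when p and q are as close as possible.
Taking p = 178 and q = 178 (both in [90, 425]) gives pq = 31684.

31684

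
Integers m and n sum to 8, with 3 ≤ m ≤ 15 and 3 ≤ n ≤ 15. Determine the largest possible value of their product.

With m + n fixed, mn peaks when the two are closest together.
Taking m = 4 and n = 4 (both in [3, 15]) gives mn = 16.

16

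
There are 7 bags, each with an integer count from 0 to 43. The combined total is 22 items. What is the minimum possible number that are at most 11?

If only k of them are at most 11, the other 7 − k are at least 12, so the total is at least (7 − k)·12 + k·0.
This is ≤ 22, so (7 − k)·12 + 0k ≤ 22, which gives k ≥ 6.
Exactly 6 works: 6 values at 0 and 1 at 12 total 12; raise one of the low values by 10 (still ≤ 11) to hit 22.

6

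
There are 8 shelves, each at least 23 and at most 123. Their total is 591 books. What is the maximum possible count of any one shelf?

To make one shelf as large as possible, make the other 7 as small as possible.
The other 7 contribute at least 7 × 23 = 161, leaving at most 591 − 161 = 430.
But each shelf is capped at 123, so the maximum is 123.
Achievable: one at 123 and the other 7 totalling 468, which fits since 7 × 23 ≤ 468 ≤ 7 × 123.

123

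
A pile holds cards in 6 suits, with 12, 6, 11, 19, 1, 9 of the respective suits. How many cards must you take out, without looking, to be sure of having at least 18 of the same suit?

57

In the worst case you take as many as possible of each suit without reaching 18: 12 + 6 + 11 + 17 + 1 + 9 = 56.
The next one must give 18 of some suit, so 56 + 1 = 57.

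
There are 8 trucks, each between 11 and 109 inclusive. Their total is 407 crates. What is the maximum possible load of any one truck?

109

To make one truck as large as possible, make the other 7 as small as possible.
The other 7 contribute at least 7 × 11 = 77, leaving at most 407 − 77 = 330.
But each truck is capped at 109, so the maximum is 109.
Achievable: one at 109 and the other 7 totalling 298, which fits since 7 × 11 ≤ 298 ≤ 7 × 109.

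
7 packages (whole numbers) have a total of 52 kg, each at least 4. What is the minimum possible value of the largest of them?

8

Some value must be at least ⌈52/7⌉ = 8, since 7 × 7 = 49 < 52.
Achievable: 3 of them at 8 and 4 at 7 total 52.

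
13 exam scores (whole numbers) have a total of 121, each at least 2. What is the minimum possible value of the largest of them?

10

The average is 121/13 > 9, so not all 13 can be 9 or less; the largest is ≥ 10.
Achievable: 4 of them at 10 and 9 at 9 total 121.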